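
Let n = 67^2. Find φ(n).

φ(4489) = 4489 · (1 − 1/67)
       = 4489 · 66/67 = 4422.

4422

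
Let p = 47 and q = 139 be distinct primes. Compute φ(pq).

φ(6533) = 6533 · (1 − 1/47) · (1 − 1/139)
       = 6533 · 6348/6533 = 6348.

6348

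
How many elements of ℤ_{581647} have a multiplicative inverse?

479160

581647 = 11**3 · 19 · 23.
φ(581647) = 581647 · (1 − 1/11) · (1 − 1/19) · (1 − 1/23)
       = 581647 · 3960/4807 = 479160.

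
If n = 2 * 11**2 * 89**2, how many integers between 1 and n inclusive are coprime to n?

861520

φ(2) = 2 − 1 = 1.
φ(11^2) = 11^1·(11−1) = 11·10 = 110.
φ(89^2) = 89^1·(89−1) = 89·88 = 7832.
Multiply: 1 · 110 · 7832 = 861520.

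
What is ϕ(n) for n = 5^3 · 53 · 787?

4087200

φ(5213875) = 5213875 · (1 − 1/5) · (1 − 1/53) · (1 − 1/787)
       = 5213875 · 163488/208555 = 4087200.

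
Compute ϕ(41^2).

1640

φ(1681) = 1681 · (1 − 1/41)
       = 1681 · 40/41 = 1640.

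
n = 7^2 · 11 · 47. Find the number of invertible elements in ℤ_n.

φ(25333) = 25333 · (1 − 1/7) · (1 − 1/11) · (1 − 1/47)
       = 25333 · 2760/3619 = 19320.

19320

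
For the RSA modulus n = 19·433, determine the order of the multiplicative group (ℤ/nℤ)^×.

φ(n) = (p − 1)(q − 1) = (19−1)(433−1) = 18·432 = 7776.

7776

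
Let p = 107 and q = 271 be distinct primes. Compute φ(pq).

28620

φ(n) = (p − 1)(q − 1) = (107−1)(271−1) = 106·270 = 28620.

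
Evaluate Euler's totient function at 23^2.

506

φ(529) = 529 · (1 − 1/23)
       = 529 · 22/23 = 506.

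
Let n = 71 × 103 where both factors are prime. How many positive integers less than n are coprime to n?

For distinct primes, φ(pq) = (p−1)(q−1) = 70 × 102 = 7140.

7140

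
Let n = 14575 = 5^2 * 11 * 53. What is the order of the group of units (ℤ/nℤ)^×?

10400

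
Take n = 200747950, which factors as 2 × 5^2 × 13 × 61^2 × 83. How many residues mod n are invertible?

72028800

φ(200747950) = 200747950 · (1 − 1/2) · (1 − 1/5) · (1 − 1/13) · (1 − 1/61) · (1 − 1/83)
       = 200747950 · 236160/658190 = 72028800.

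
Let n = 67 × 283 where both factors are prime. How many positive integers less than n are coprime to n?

18612

φ(18961) = 18961 · (1 − 1/67) · (1 − 1/283)
       = 18961 · 18612/18961 = 18612.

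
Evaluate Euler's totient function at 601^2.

φ(601^2) = 601^2 − 601^1 = 361201 − 601 = 360600.

360600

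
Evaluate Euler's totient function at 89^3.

φ(89^3) = 89^2·(89−1) = 7921·88 = 697048.

697048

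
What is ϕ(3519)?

2112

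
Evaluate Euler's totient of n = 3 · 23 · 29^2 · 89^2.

279821696

φ(459647709) = 459647709 · (1 − 1/3) · (1 − 1/23) · (1 − 1/29) · (1 − 1/89)
       = 459647709 · 108416/178089 = 279821696.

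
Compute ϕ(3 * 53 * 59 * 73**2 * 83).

2599743744

φ(4149281967) = 4149281967 · (1 − 1/3) · (1 − 1/53) · (1 − 1/59) · (1 − 1/73) · (1 − 1/83)
       = 4149281967 · 35612928/56839479 = 2599743744.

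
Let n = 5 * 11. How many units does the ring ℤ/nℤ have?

40

φ(55) = 55 · (1 − 1/5) · (1 − 1/11)
       = 55 · 40/55 = 40.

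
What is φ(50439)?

29568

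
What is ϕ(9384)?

2816

9384 = 2^3 · 3 · 17 · 23.
φ(9384) = 9384 · (1 − 1/2) · (1 − 1/3) · (1 − 1/17) · (1 − 1/23)
       = 9384 · 704/2346 = 2816.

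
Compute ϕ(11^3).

1210

φ(1331) = 1331 · (1 − 1/11)
       = 1331 · 10/11 = 1210.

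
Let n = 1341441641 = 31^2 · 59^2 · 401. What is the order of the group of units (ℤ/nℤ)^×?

1272984000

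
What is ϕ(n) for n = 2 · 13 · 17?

192

φ(2) = 2 − 1 = 1.
φ(13) = 13 − 1 = 12.
φ(17) = 17 − 1 = 16.
φ(442) = 1 × 12 × 16 = 192.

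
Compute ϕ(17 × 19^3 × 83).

φ(17) = 17 − 1 = 16.
φ(19^3) = 19^3 − 19^2 = 6859 − 361 = 6498.
φ(83) = 83 − 1 = 82.
Since φ is multiplicative, φ(9678049) = 16 · 6498 · 82 = 8525376.

8525376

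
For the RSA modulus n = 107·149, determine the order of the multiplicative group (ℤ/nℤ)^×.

15688

φ(n) = (p − 1)(q − 1) = (107−1)(149−1) = 106·148 = 15688.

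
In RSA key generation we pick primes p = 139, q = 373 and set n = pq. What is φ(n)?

51336

For distinct primes, φ(pq) = (p−1)(q−1) = 138 × 372 = 51336.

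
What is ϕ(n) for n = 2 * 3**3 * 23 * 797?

φ(2) = 2 − 1 = 1.
φ(3^3) = 3^2·(3−1) = 9·2 = 18.
φ(23) = 23 − 1 = 22.
φ(797) = 797 − 1 = 796.
Since φ is multiplicative, φ(989874) = 1 · 18 · 22 · 796 = 315216.

315216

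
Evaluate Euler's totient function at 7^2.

φ(7^2) = 7^2 − 7^1 = 49 − 7 = 42.

42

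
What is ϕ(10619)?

Prime factorization: 10619 = 7 × 37 × 41.
φ(10619) = 10619 · (1 − 1/7) · (1 − 1/37) · (1 − 1/41)
       = 10619 · 8640/10619 = 8640.

8640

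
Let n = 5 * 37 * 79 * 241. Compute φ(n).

2695680

φ(5) = 5 − 1 = 4.
φ(37) = 37 − 1 = 36.
φ(79) = 79 − 1 = 78.
φ(241) = 241 − 1 = 240.
φ(3522215) = 4 × 36 × 78 × 240 = 2695680.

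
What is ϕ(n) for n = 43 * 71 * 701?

2058000

φ(43) = 43 − 1 = 42.
φ(71) = 71 − 1 = 70.
φ(701) = 701 − 1 = 700.
Multiply: 42 · 70 · 700 = 2058000.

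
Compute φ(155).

120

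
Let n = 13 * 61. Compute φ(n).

720

φ(13) = 13 − 1 = 12.
φ(61) = 61 − 1 = 60.
Multiply: 12 · 60 = 720.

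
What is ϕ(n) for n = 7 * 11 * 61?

3600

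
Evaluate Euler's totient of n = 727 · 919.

φ(668113) = 668113 · (1 − 1/727) · (1 − 1/919)
       = 668113 · 666468/668113 = 666468.

666468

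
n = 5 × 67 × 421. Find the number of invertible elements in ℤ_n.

110880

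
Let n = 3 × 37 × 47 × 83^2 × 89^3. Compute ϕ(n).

15712487974656

φ(25336524527697) = 25336524527697 · (1 − 1/3) · (1 − 1/37) · (1 − 1/47) · (1 − 1/83) · (1 − 1/89)
       = 25336524527697 · 23899392/38537979 = 15712487974656.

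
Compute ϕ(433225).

302400

Prime factorization: 433225 = 5^2 * 13 * 31 * 43.
φ(433225) = 433225 · (1 − 1/5) · (1 − 1/13) · (1 − 1/31) · (1 − 1/43)
       = 433225 · 60480/86645 = 302400.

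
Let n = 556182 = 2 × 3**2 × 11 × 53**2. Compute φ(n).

φ(556182) = 556182 · (1 − 1/2) · (1 − 1/3) · (1 − 1/11) · (1 − 1/53)
       = 556182 · 1040/3498 = 165360.

165360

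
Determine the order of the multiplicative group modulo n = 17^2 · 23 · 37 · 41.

8616960

φ(10083499) = 10083499 · (1 − 1/17) · (1 − 1/23) · (1 − 1/37) · (1 − 1/41)
       = 10083499 · 506880/593147 = 8616960.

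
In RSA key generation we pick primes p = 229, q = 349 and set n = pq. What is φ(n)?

79344

For distinct primes, φ(pq) = (p−1)(q−1) = 228 × 348 = 79344.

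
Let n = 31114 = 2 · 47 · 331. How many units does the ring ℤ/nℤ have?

φ(31114) = 31114 · (1 − 1/2) · (1 − 1/47) · (1 − 1/331)
       = 31114 · 15180/31114 = 15180.

15180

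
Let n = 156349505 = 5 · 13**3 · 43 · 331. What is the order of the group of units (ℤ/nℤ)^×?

112432320

φ(5) = 5 − 1 = 4.
φ(13^3) = 13^2·(13−1) = 169·12 = 2028.
φ(43) = 43 − 1 = 42.
φ(331) = 331 − 1 = 330.
φ(156349505) = 4 × 2028 × 42 × 330 = 112432320.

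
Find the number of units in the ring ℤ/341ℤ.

300

Factor 341: 341 = 11 × 31.
φ(341) = 341 · (1 − 1/11) · (1 − 1/31)
       = 341 · 300/341 = 300.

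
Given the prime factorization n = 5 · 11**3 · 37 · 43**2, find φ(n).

314677440

φ(5) = 5 − 1 = 4.
φ(11^3) = 11^2·(11−1) = 121·10 = 1210.
φ(37) = 37 − 1 = 36.
φ(43^2) = 43^2 − 43^1 = 1849 − 43 = 1806.
Multiply: 4 · 1210 · 36 · 1806 = 314677440.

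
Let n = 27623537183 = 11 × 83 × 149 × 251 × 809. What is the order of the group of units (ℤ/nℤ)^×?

24514720000

φ(27623537183) = 27623537183 · (1 − 1/11) · (1 − 1/83) · (1 − 1/149) · (1 − 1/251) · (1 − 1/809)
       = 27623537183 · 24514720000/27623537183 = 24514720000.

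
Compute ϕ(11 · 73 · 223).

159840

φ(179069) = 179069 · (1 − 1/11) · (1 − 1/73) · (1 − 1/223)
       = 179069 · 159840/179069 = 159840.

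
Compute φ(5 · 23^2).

2024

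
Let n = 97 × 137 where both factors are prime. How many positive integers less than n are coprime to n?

13056

φ(pq) = (p−1)(q−1) = 96 · 136 = 13056.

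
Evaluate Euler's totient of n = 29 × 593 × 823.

φ(14153131) = 14153131 · (1 − 1/29) · (1 − 1/593) · (1 − 1/823)
       = 14153131 · 13625472/14153131 = 13625472.

13625472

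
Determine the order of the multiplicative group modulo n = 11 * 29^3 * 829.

φ(222403291) = 222403291 · (1 − 1/11) · (1 − 1/29) · (1 − 1/829)
       = 222403291 · 231840/264451 = 194977440.

194977440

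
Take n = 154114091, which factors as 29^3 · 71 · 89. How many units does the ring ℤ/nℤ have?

145055680

φ(29^3) = 29^2·(29−1) = 841·28 = 23548.
φ(71) = 71 − 1 = 70.
φ(89) = 89 − 1 = 88.
Since φ is multiplicative, φ(154114091) = 23548 · 70 · 88 = 145055680.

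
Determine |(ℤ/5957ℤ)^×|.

Factor 5957: 5957 = 7 · 23 · 37.
φ(7) = 7 − 1 = 6.
φ(23) = 23 − 1 = 22.
φ(37) = 37 − 1 = 36.
φ(5957) = 6 × 22 × 36 = 4752.

4752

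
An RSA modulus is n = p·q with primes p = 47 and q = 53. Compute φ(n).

2392

For distinct primes, φ(pq) = (p−1)(q−1) = 46 × 52 = 2392.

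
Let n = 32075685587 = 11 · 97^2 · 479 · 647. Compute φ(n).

28754338560

φ(32075685587) = 32075685587 · (1 − 1/11) · (1 − 1/97) · (1 − 1/479) · (1 − 1/647)
       = 32075685587 · 296436480/330677171 = 28754338560.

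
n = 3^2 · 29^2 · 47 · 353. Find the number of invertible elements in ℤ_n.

78887424

φ(125577279) = 125577279 · (1 − 1/3) · (1 − 1/29) · (1 − 1/47) · (1 − 1/353)
       = 125577279 · 906752/1443417 = 78887424.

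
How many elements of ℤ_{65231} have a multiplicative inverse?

60480

Prime factorization: 65231 = 37 · 41 · 43.
φ(37) = 37 − 1 = 36.
φ(41) = 41 − 1 = 40.
φ(43) = 43 − 1 = 42.
Multiply: 36 · 40 · 42 = 60480.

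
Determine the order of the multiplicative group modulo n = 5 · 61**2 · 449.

φ(8353645) = 8353645 · (1 − 1/5) · (1 − 1/61) · (1 − 1/449)
       = 8353645 · 107520/136945 = 6558720.

6558720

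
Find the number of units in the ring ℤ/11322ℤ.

First factor: 11322 = 2 × 3^2 × 17 × 37.
φ(2) = 2 − 1 = 1.
φ(3^2) = 3^2 − 3^1 = 9 − 3 = 6.
φ(17) = 17 − 1 = 16.
φ(37) = 37 − 1 = 36.
φ(11322) = 1 × 6 × 16 × 36 = 3456.

3456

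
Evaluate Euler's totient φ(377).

First factor: 377 = 13 * 29.
φ(377) = 377 · (1 − 1/13) · (1 − 1/29)
       = 377 · 336/377 = 336.

336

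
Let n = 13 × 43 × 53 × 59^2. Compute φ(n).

89683776

φ(103131587) = 103131587 · (1 − 1/13) · (1 − 1/43) · (1 − 1/53) · (1 − 1/59)
       = 103131587 · 1520064/1747993 = 89683776.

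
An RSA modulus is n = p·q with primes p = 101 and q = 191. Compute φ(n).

19000

For distinct primes, φ(pq) = (p−1)(q−1) = 100 × 190 = 19000.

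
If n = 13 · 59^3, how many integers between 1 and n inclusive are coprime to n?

2422776

φ(2669927) = 2669927 · (1 − 1/13) · (1 − 1/59)
       = 2669927 · 696/767 = 2422776.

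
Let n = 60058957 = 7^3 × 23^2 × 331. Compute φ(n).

φ(7^3) = 7^3 − 7^2 = 343 − 49 = 294.
φ(23^2) = 23^2 − 23^1 = 529 − 23 = 506.
φ(331) = 331 − 1 = 330.
Since φ is multiplicative, φ(60058957) = 294 · 506 · 330 = 49092120.

49092120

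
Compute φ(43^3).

77658

φ(79507) = 79507 · (1 − 1/43)
       = 79507 · 42/43 = 77658.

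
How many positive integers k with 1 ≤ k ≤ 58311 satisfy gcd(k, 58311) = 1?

58311 = 3^2 * 11 * 19 * 31.
φ(58311) = 58311 · (1 − 1/3) · (1 − 1/11) · (1 − 1/19) · (1 − 1/31)
       = 58311 · 10800/19437 = 32400.

32400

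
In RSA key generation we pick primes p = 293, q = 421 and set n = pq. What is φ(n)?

122640

φ(pq) = (p−1)(q−1) = 292 · 420 = 122640.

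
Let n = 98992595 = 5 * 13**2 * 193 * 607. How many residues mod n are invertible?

φ(5) = 5 − 1 = 4.
φ(13^2) = 13^1·(13−1) = 13·12 = 156.
φ(193) = 193 − 1 = 192.
φ(607) = 607 − 1 = 606.
Multiply: 4 · 156 · 192 · 606 = 72603648.

72603648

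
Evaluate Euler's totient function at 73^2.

5256

φ(5329) = 5329 · (1 − 1/73)
       = 5329 · 72/73 = 5256.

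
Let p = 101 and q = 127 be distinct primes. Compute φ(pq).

12600

For distinct primes, φ(pq) = (p−1)(q−1) = 100 × 126 = 12600.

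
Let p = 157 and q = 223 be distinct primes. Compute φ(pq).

34632

φ(157) = 157 − 1 = 156.
φ(223) = 223 − 1 = 222.
Since φ is multiplicative, φ(35011) = 156 · 222 = 34632.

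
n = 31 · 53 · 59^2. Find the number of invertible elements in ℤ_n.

5338320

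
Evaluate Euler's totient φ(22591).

22591 = 19 × 29 × 41.
φ(19) = 19 − 1 = 18.
φ(29) = 29 − 1 = 28.
φ(41) = 41 − 1 = 40.
φ(22591) = 18 × 28 × 40 = 20160.

20160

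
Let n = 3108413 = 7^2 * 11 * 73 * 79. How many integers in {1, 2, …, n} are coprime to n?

2358720

φ(7^2) = 7^1·(7−1) = 7·6 = 42.
φ(11) = 11 − 1 = 10.
φ(73) = 73 − 1 = 72.
φ(79) = 79 − 1 = 78.
φ(3108413) = 42 × 10 × 72 × 78 = 2358720.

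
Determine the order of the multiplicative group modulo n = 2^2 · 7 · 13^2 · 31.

56160

φ(146692) = 146692 · (1 − 1/2) · (1 − 1/7) · (1 − 1/13) · (1 − 1/31)
       = 146692 · 2160/5642 = 56160.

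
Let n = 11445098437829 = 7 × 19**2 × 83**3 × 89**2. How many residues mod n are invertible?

9078624891072

φ(11445098437829) = 11445098437829 · (1 − 1/7) · (1 − 1/19) · (1 − 1/83) · (1 − 1/89)
       = 11445098437829 · 779328/982471 = 9078624891072.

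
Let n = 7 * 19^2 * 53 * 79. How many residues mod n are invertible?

8322912

φ(10580549) = 10580549 · (1 − 1/7) · (1 − 1/19) · (1 − 1/53) · (1 − 1/79)
       = 10580549 · 438048/556871 = 8322912.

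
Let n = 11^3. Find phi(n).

φ(11^3) = 11^3 − 11^2 = 1331 − 121 = 1210.

1210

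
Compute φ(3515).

First factor: 3515 = 5 · 19 · 37.
φ(5) = 5 − 1 = 4.
φ(19) = 19 − 1 = 18.
φ(37) = 37 − 1 = 36.
Multiply: 4 · 18 · 36 = 2592.

2592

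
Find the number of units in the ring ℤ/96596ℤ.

Prime factorization: 96596 = 2^2 · 19 · 31 · 41.
φ(96596) = 96596 · (1 − 1/2) · (1 − 1/19) · (1 − 1/31) · (1 − 1/41)
       = 96596 · 21600/48298 = 43200.

43200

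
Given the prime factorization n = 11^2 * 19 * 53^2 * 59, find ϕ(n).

φ(11^2) = 11^1·(11−1) = 11·10 = 110.
φ(19) = 19 − 1 = 18.
φ(53^2) = 53^1·(53−1) = 53·52 = 2756.
φ(59) = 59 − 1 = 58.
Since φ is multiplicative, φ(381015569) = 110 · 18 · 2756 · 58 = 316499040.

316499040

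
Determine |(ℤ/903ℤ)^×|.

First factor: 903 = 3 × 7 × 43.
φ(3) = 3 − 1 = 2.
φ(7) = 7 − 1 = 6.
φ(43) = 43 − 1 = 42.
Multiply: 2 · 6 · 42 = 504.

504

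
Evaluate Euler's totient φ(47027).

43200

First factor: 47027 = 31 · 37 · 41.
φ(31) = 31 − 1 = 30.
φ(37) = 37 − 1 = 36.
φ(41) = 41 − 1 = 40.
φ(47027) = 30 × 36 × 40 = 43200.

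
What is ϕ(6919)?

5760

Factor 6919: 6919 = 11 · 17 · 37.
φ(6919) = 6919 · (1 − 1/11) · (1 − 1/17) · (1 − 1/37)
       = 6919 · 5760/6919 = 5760.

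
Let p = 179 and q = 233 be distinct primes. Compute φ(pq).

φ(pq) = (p−1)(q−1) = 178 · 232 = 41296.

41296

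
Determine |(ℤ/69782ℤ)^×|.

Factor 69782: 69782 = 2 · 23 · 37 · 41.
φ(69782) = 69782 · (1 − 1/2) · (1 − 1/23) · (1 − 1/37) · (1 − 1/41)
       = 69782 · 31680/69782 = 31680.

31680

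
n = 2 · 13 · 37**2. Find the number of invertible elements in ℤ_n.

15984

φ(35594) = 35594 · (1 − 1/2) · (1 − 1/13) · (1 − 1/37)
       = 35594 · 432/962 = 15984.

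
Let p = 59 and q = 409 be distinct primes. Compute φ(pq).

φ(59) = 59 − 1 = 58.
φ(409) = 409 − 1 = 408.
φ(24131) = 58 × 408 = 23664.

23664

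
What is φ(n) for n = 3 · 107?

φ(3) = 3 − 1 = 2.
φ(107) = 107 − 1 = 106.
Multiply: 2 · 106 = 212.

212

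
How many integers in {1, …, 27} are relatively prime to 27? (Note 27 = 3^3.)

φ(3^3) = 3^2·(3−1) = 9·2 = 18.

18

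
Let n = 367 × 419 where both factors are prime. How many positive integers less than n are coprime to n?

152988

φ(367) = 367 − 1 = 366.
φ(419) = 419 − 1 = 418.
Multiply: 366 · 418 = 152988.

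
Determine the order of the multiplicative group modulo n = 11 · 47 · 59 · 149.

3948640

φ(4544947) = 4544947 · (1 − 1/11) · (1 − 1/47) · (1 − 1/59) · (1 − 1/149)
       = 4544947 · 3948640/4544947 = 3948640.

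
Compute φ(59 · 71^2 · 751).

216195000

φ(59) = 59 − 1 = 58.
φ(71^2) = 71^2 − 71^1 = 5041 − 71 = 4970.
φ(751) = 751 − 1 = 750.
Multiply: 58 · 4970 · 750 = 216195000.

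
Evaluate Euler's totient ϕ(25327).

22680

First factor: 25327 = 19 * 31 * 43.
φ(25327) = 25327 · (1 − 1/19) · (1 − 1/31) · (1 − 1/43)
       = 25327 · 22680/25327 = 22680.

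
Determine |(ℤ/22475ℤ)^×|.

Factor 22475: 22475 = 5^2 · 29 · 31.
φ(22475) = 22475 · (1 − 1/5) · (1 − 1/29) · (1 − 1/31)
       = 22475 · 3360/4495 = 16800.

16800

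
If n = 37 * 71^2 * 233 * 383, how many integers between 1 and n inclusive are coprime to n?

φ(16644590563) = 16644590563 · (1 − 1/37) · (1 − 1/71) · (1 − 1/233) · (1 − 1/383)
       = 16644590563 · 223332480/234430853 = 15856606080.

15856606080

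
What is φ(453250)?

453250 = 2 · 5^3 · 7^2 · 37.
φ(453250) = 453250 · (1 − 1/2) · (1 − 1/5) · (1 − 1/7) · (1 − 1/37)
       = 453250 · 864/2590 = 151200.

151200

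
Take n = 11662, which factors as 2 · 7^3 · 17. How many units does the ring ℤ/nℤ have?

4704

φ(11662) = 11662 · (1 − 1/2) · (1 − 1/7) · (1 − 1/17)
       = 11662 · 96/238 = 4704.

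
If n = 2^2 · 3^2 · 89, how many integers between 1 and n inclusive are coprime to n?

1056

φ(2^2) = 2^2 − 2^1 = 4 − 2 = 2.
φ(3^2) = 3^2 − 3^1 = 9 − 3 = 6.
φ(89) = 89 − 1 = 88.
φ(3204) = 2 × 6 × 88 = 1056.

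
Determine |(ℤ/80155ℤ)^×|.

56320

80155 = 5 · 17 · 23 · 41.
φ(80155) = 80155 · (1 − 1/5) · (1 − 1/17) · (1 − 1/23) · (1 − 1/41)
       = 80155 · 56320/80155 = 56320.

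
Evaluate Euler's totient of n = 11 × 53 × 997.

517920

φ(11) = 11 − 1 = 10.
φ(53) = 53 − 1 = 52.
φ(997) = 997 − 1 = 996.
Since φ is multiplicative, φ(581251) = 10 · 52 · 996 = 517920.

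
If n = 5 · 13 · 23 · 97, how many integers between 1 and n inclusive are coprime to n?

φ(5) = 5 − 1 = 4.
φ(13) = 13 − 1 = 12.
φ(23) = 23 − 1 = 22.
φ(97) = 97 − 1 = 96.
φ(145015) = 4 × 12 × 22 × 96 = 101376.

101376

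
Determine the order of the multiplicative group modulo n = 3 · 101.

φ(3) = 3 − 1 = 2.
φ(101) = 101 − 1 = 100.
Since φ is multiplicative, φ(303) = 2 · 100 = 200.

200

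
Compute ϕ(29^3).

φ(29^3) = 29^3 − 29^2 = 24389 − 841 = 23548.

23548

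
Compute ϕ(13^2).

156

φ(169) = 169 · (1 − 1/13)
       = 169 · 12/13 = 156.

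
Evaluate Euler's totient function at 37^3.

φ(37^3) = 37^3 − 37^2 = 50653 − 1369 = 49284.

49284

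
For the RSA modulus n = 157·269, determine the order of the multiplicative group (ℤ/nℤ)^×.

41808

φ(pq) = (p−1)(q−1) = 156 · 268 = 41808.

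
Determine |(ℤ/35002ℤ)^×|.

35002 = 2 · 11 · 37 · 43.
φ(35002) = 35002 · (1 − 1/2) · (1 − 1/11) · (1 − 1/37) · (1 − 1/43)
       = 35002 · 15120/35002 = 15120.

15120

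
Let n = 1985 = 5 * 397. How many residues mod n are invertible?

1584

φ(5) = 5 − 1 = 4.
φ(397) = 397 − 1 = 396.
φ(1985) = 4 × 396 = 1584.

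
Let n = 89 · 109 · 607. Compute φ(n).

5759424

φ(5888507) = 5888507 · (1 − 1/89) · (1 − 1/109) · (1 − 1/607)
       = 5888507 · 5759424/5888507 = 5759424.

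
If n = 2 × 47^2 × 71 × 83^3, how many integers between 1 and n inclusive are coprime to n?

φ(179357002586) = 179357002586 · (1 − 1/2) · (1 − 1/47) · (1 − 1/71) · (1 − 1/83)
       = 179357002586 · 264040/553942 = 85491663320.

85491663320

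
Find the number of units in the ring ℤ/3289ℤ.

2640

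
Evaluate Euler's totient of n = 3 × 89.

φ(3) = 3 − 1 = 2.
φ(89) = 89 − 1 = 88.
φ(267) = 2 × 88 = 176.

176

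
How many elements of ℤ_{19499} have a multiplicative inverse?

First factor: 19499 = 17 · 31 · 37.
φ(17) = 17 − 1 = 16.
φ(31) = 31 − 1 = 30.
φ(37) = 37 − 1 = 36.
φ(19499) = 16 × 30 × 36 = 17280.

17280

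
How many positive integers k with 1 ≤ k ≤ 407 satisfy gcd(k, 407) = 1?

Factor 407: 407 = 11 × 37.
φ(407) = 407 · (1 − 1/11) · (1 − 1/37)
       = 407 · 360/407 = 360.

360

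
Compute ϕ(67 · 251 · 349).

5742000

φ(67) = 67 − 1 = 66.
φ(251) = 251 − 1 = 250.
φ(349) = 349 − 1 = 348.
Multiply: 66 · 250 · 348 = 5742000.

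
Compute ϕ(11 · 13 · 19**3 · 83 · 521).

33248966400

φ(11) = 11 − 1 = 10.
φ(13) = 13 − 1 = 12.
φ(19^3) = 19^3 − 19^2 = 6859 − 361 = 6498.
φ(83) = 83 − 1 = 82.
φ(521) = 521 − 1 = 520.
Multiply: 10 · 12 · 6498 · 82 · 520 = 33248966400.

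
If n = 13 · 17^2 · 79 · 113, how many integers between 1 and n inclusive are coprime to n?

φ(13) = 13 − 1 = 12.
φ(17^2) = 17^2 − 17^1 = 289 − 17 = 272.
φ(79) = 79 − 1 = 78.
φ(113) = 113 − 1 = 112.
Since φ is multiplicative, φ(33538739) = 12 · 272 · 78 · 112 = 28514304.

28514304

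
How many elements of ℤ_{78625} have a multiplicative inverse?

Factor 78625: 78625 = 5^3 × 17 × 37.
φ(5^3) = 5^3 − 5^2 = 125 − 25 = 100.
φ(17) = 17 − 1 = 16.
φ(37) = 37 − 1 = 36.
Since φ is multiplicative, φ(78625) = 100 · 16 · 36 = 57600.

57600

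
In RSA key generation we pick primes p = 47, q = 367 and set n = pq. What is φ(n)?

16836

φ(47) = 47 − 1 = 46.
φ(367) = 367 − 1 = 366.
Since φ is multiplicative, φ(17249) = 46 · 366 = 16836.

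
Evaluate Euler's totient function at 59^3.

φ(59^3) = 59^3 − 59^2 = 205379 − 3481 = 201898.

201898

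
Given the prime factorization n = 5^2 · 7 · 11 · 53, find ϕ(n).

62400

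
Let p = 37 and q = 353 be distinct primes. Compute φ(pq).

12672

φ(37) = 37 − 1 = 36.
φ(353) = 353 − 1 = 352.
Multiply: 36 · 352 = 12672.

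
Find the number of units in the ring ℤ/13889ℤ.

12096

Prime factorization: 13889 = 17 × 19 × 43.
φ(13889) = 13889 · (1 − 1/17) · (1 − 1/19) · (1 − 1/43)
       = 13889 · 12096/13889 = 12096.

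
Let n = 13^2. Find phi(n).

φ(13^2) = 13^2 − 13^1 = 169 − 13 = 156.

156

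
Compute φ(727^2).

φ(528529) = 528529 · (1 − 1/727)
       = 528529 · 726/727 = 527802.

527802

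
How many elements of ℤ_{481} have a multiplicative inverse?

Prime factorization: 481 = 13 * 37.
φ(481) = 481 · (1 − 1/13) · (1 − 1/37)
       = 481 · 432/481 = 432.

432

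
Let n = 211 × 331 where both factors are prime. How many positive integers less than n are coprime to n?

φ(pq) = (p−1)(q−1) = 210 · 330 = 69300.

69300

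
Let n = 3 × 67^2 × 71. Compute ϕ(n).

619080

φ(3) = 3 − 1 = 2.
φ(67^2) = 67^1·(67−1) = 67·66 = 4422.
φ(71) = 71 − 1 = 70.
Multiply: 2 · 4422 · 70 = 619080.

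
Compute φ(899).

840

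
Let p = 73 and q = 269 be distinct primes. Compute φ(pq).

19296

φ(73) = 73 − 1 = 72.
φ(269) = 269 − 1 = 268.
Since φ is multiplicative, φ(19637) = 72 · 268 = 19296.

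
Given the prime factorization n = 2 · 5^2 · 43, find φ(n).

φ(2) = 2 − 1 = 1.
φ(5^2) = 5^2 − 5^1 = 25 − 5 = 20.
φ(43) = 43 − 1 = 42.
φ(2150) = 1 × 20 × 42 = 840.

840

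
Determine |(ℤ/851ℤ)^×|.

792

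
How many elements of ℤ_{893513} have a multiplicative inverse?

First factor: 893513 = 19 * 31 * 37 * 41.
φ(19) = 19 − 1 = 18.
φ(31) = 31 − 1 = 30.
φ(37) = 37 − 1 = 36.
φ(41) = 41 − 1 = 40.
Since φ is multiplicative, φ(893513) = 18 · 30 · 36 · 40 = 777600.

777600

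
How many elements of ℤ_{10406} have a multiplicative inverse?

4620

Factor 10406: 10406 = 2 × 11**2 × 43.
φ(2) = 2 − 1 = 1.
φ(11^2) = 11^1·(11−1) = 11·10 = 110.
φ(43) = 43 − 1 = 42.
φ(10406) = 1 × 110 × 42 = 4620.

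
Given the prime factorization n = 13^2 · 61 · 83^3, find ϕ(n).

5287445280

φ(13^2) = 13^2 − 13^1 = 169 − 13 = 156.
φ(61) = 61 − 1 = 60.
φ(83^3) = 83^2·(83−1) = 6889·82 = 564898.
Since φ is multiplicative, φ(5894552183) = 156 · 60 · 564898 = 5287445280.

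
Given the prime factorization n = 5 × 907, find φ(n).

φ(4535) = 4535 · (1 − 1/5) · (1 − 1/907)
       = 4535 · 3624/4535 = 3624.

3624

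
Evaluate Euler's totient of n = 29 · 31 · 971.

φ(872929) = 872929 · (1 − 1/29) · (1 − 1/31) · (1 − 1/971)
       = 872929 · 814800/872929 = 814800.

814800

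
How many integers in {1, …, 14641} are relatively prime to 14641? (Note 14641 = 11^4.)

φ(14641) = 14641 · (1 − 1/11)
       = 14641 · 10/11 = 13310.

13310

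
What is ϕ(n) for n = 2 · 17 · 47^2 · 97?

3320832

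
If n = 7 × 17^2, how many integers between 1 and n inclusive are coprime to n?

1632

φ(2023) = 2023 · (1 − 1/7) · (1 − 1/17)
       = 2023 · 96/119 = 1632.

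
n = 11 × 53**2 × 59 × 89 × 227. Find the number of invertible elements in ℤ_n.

31790570240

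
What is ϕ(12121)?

10560

12121 = 17 × 23 × 31.
φ(12121) = 12121 · (1 − 1/17) · (1 − 1/23) · (1 − 1/31)
       = 12121 · 10560/12121 = 10560.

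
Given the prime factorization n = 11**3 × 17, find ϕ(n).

19360

φ(22627) = 22627 · (1 − 1/11) · (1 − 1/17)
       = 22627 · 160/187 = 19360.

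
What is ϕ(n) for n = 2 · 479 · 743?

φ(2) = 2 − 1 = 1.
φ(479) = 479 − 1 = 478.
φ(743) = 743 − 1 = 742.
Multiply: 1 · 478 · 742 = 354676.

354676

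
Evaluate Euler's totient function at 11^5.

146410

φ(11^5) = 11^5 − 11^4 = 161051 − 14641 = 146410.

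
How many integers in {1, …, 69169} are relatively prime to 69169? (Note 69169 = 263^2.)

68906

φ(263^2) = 263^2 − 263^1 = 69169 − 263 = 68906.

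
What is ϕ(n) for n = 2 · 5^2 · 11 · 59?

φ(32450) = 32450 · (1 − 1/2) · (1 − 1/5) · (1 − 1/11) · (1 − 1/59)
       = 32450 · 2320/6490 = 11600.

11600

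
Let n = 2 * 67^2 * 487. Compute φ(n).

φ(4372286) = 4372286 · (1 − 1/2) · (1 − 1/67) · (1 − 1/487)
       = 4372286 · 32076/65258 = 2149092.

2149092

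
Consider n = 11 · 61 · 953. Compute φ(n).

571200

φ(639463) = 639463 · (1 − 1/11) · (1 − 1/61) · (1 − 1/953)
       = 639463 · 571200/639463 = 571200.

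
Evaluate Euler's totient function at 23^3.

φ(23^3) = 23^3 − 23^2 = 12167 − 529 = 11638.

11638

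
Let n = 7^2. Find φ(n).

42

φ(49) = 49 · (1 − 1/7)
       = 49 · 6/7 = 42.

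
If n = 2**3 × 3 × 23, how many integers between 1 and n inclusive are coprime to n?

φ(2^3) = 2^3 − 2^2 = 8 − 4 = 4.
φ(3) = 3 − 1 = 2.
φ(23) = 23 − 1 = 22.
Since φ is multiplicative, φ(552) = 4 · 2 · 22 = 176.

176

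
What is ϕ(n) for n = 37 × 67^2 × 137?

21650112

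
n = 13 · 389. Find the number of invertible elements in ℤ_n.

φ(13) = 13 − 1 = 12.
φ(389) = 389 − 1 = 388.
Since φ is multiplicative, φ(5057) = 12 · 388 = 4656.

4656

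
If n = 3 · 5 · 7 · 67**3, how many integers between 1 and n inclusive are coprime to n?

φ(3) = 3 − 1 = 2.
φ(5) = 5 − 1 = 4.
φ(7) = 7 − 1 = 6.
φ(67^3) = 67^3 − 67^2 = 300763 − 4489 = 296274.
Multiply: 2 · 4 · 6 · 296274 = 14221152.

14221152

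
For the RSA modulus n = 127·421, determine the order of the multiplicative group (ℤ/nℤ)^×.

52920

φ(n) = (p − 1)(q − 1) = (127−1)(421−1) = 126·420 = 52920.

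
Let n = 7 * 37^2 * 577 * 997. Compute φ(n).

4584978432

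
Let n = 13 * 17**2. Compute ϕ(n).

3264

φ(13) = 13 − 1 = 12.
φ(17^2) = 17^2 − 17^1 = 289 − 17 = 272.
Multiply: 12 · 272 = 3264.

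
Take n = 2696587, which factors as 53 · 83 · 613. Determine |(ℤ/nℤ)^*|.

φ(53) = 53 − 1 = 52.
φ(83) = 83 − 1 = 82.
φ(613) = 613 − 1 = 612.
φ(2696587) = 52 × 82 × 612 = 2609568.

2609568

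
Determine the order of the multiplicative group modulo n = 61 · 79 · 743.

3472560

φ(61) = 61 − 1 = 60.
φ(79) = 79 − 1 = 78.
φ(743) = 743 − 1 = 742.
Multiply: 60 · 78 · 742 = 3472560.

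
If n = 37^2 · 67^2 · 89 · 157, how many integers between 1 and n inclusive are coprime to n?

φ(85870247093) = 85870247093 · (1 − 1/37) · (1 − 1/67) · (1 − 1/89) · (1 − 1/157)
       = 85870247093 · 32617728/34639067 = 80859347712.

80859347712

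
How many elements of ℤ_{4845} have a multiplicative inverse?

4845 = 3 * 5 * 17 * 19.
φ(4845) = 4845 · (1 − 1/3) · (1 − 1/5) · (1 − 1/17) · (1 − 1/19)
       = 4845 · 2304/4845 = 2304.

2304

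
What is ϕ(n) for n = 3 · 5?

φ(15) = 15 · (1 − 1/3) · (1 − 1/5)
       = 15 · 8/15 = 8.

8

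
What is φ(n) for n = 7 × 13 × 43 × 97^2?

28159488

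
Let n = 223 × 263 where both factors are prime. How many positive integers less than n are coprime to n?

58164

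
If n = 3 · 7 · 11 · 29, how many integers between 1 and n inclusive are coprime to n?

φ(3) = 3 − 1 = 2.
φ(7) = 7 − 1 = 6.
φ(11) = 11 − 1 = 10.
φ(29) = 29 − 1 = 28.
φ(6699) = 2 × 6 × 10 × 28 = 3360.

3360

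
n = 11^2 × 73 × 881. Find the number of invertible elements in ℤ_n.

φ(11^2) = 11^2 − 11^1 = 121 − 11 = 110.
φ(73) = 73 − 1 = 72.
φ(881) = 881 − 1 = 880.
Since φ is multiplicative, φ(7781873) = 110 · 72 · 880 = 6969600.

6969600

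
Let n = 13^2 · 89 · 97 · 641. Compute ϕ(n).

φ(935204257) = 935204257 · (1 − 1/13) · (1 − 1/89) · (1 − 1/97) · (1 − 1/641)
       = 935204257 · 64880640/71938789 = 843448320.

843448320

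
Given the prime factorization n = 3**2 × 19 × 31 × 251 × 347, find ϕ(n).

280260000

φ(461701197) = 461701197 · (1 − 1/3) · (1 − 1/19) · (1 − 1/31) · (1 − 1/251) · (1 − 1/347)
       = 461701197 · 93420000/153900399 = 280260000.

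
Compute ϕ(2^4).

8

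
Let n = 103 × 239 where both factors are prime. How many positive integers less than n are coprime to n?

24276

φ(pq) = (p−1)(q−1) = 102 · 238 = 24276.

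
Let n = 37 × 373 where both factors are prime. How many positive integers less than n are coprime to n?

13392

φ(13801) = 13801 · (1 − 1/37) · (1 − 1/373)
       = 13801 · 13392/13801 = 13392.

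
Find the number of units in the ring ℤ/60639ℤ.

Prime factorization: 60639 = 3 · 17 · 29 · 41.
φ(60639) = 60639 · (1 − 1/3) · (1 − 1/17) · (1 − 1/29) · (1 − 1/41)
       = 60639 · 35840/60639 = 35840.

35840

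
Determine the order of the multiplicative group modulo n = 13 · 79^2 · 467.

φ(13) = 13 − 1 = 12.
φ(79^2) = 79^1·(79−1) = 79·78 = 6162.
φ(467) = 467 − 1 = 466.
Multiply: 12 · 6162 · 466 = 34457904.

34457904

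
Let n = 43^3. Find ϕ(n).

φ(43^3) = 43^3 − 43^2 = 79507 − 1849 = 77658.

77658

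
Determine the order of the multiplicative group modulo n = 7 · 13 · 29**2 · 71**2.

φ(385792771) = 385792771 · (1 − 1/7) · (1 − 1/13) · (1 − 1/29) · (1 − 1/71)
       = 385792771 · 141120/187369 = 290566080.

290566080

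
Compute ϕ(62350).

23520

First factor: 62350 = 2 * 5^2 * 29 * 43.
φ(62350) = 62350 · (1 − 1/2) · (1 − 1/5) · (1 − 1/29) · (1 − 1/43)
       = 62350 · 4704/12470 = 23520.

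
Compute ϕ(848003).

First factor: 848003 = 13 · 37 · 41 · 43.
φ(848003) = 848003 · (1 − 1/13) · (1 − 1/37) · (1 − 1/41) · (1 − 1/43)
       = 848003 · 725760/848003 = 725760.

725760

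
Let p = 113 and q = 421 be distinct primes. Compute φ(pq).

47040

φ(n) = (p − 1)(q − 1) = (113−1)(421−1) = 112·420 = 47040.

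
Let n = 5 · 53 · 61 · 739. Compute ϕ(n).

9210240

φ(5) = 5 − 1 = 4.
φ(53) = 53 − 1 = 52.
φ(61) = 61 − 1 = 60.
φ(739) = 739 − 1 = 738.
Multiply: 4 · 52 · 60 · 738 = 9210240.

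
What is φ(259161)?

259161 = 3 · 7**2 · 41 · 43.
φ(3) = 3 − 1 = 2.
φ(7^2) = 7^1·(7−1) = 7·6 = 42.
φ(41) = 41 − 1 = 40.
φ(43) = 43 − 1 = 42.
Since φ is multiplicative, φ(259161) = 2 · 42 · 40 · 42 = 141120.

141120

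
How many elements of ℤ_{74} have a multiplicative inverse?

74 = 2 · 37.
φ(2) = 2 − 1 = 1.
φ(37) = 37 − 1 = 36.
φ(74) = 1 × 36 = 36.

36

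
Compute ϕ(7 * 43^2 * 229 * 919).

2268018144

φ(2723867293) = 2723867293 · (1 − 1/7) · (1 − 1/43) · (1 − 1/229) · (1 − 1/919)
       = 2723867293 · 52744608/63345751 = 2268018144.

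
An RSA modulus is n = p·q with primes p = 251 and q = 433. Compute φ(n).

108000

For distinct primes, φ(pq) = (p−1)(q−1) = 250 × 432 = 108000.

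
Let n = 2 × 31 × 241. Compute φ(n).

7200

φ(2) = 2 − 1 = 1.
φ(31) = 31 − 1 = 30.
φ(241) = 241 − 1 = 240.
φ(14942) = 1 × 30 × 240 = 7200.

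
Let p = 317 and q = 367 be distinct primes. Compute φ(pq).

115656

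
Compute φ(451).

400

Factor 451: 451 = 11 × 41.
φ(11) = 11 − 1 = 10.
φ(41) = 41 − 1 = 40.
Since φ is multiplicative, φ(451) = 10 · 40 = 400.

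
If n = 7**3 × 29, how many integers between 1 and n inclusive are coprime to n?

8232

φ(7^3) = 7^2·(7−1) = 49·6 = 294.
φ(29) = 29 − 1 = 28.
Since φ is multiplicative, φ(9947) = 294 · 28 = 8232.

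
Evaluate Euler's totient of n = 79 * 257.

19968

φ(79) = 79 − 1 = 78.
φ(257) = 257 − 1 = 256.
φ(20303) = 78 × 256 = 19968.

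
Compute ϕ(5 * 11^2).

440

φ(605) = 605 · (1 − 1/5) · (1 − 1/11)
       = 605 · 40/55 = 440.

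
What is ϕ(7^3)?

294

φ(343) = 343 · (1 − 1/7)
       = 343 · 6/7 = 294.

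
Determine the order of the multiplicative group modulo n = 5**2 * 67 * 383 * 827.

416502240

φ(530541175) = 530541175 · (1 − 1/5) · (1 − 1/67) · (1 − 1/383) · (1 − 1/827)
       = 530541175 · 83300448/106108235 = 416502240.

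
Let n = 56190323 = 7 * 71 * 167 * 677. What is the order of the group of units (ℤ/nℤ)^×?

φ(56190323) = 56190323 · (1 − 1/7) · (1 − 1/71) · (1 − 1/167) · (1 − 1/677)
       = 56190323 · 47130720/56190323 = 47130720.

47130720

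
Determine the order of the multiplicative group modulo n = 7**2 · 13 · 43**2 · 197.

178403904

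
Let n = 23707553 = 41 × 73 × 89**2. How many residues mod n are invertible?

φ(23707553) = 23707553 · (1 − 1/41) · (1 − 1/73) · (1 − 1/89)
       = 23707553 · 253440/266377 = 22556160.

22556160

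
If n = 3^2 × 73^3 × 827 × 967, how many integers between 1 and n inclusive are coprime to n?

1836904765248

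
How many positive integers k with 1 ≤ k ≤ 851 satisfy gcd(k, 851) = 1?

792

Factor 851: 851 = 23 × 37.
φ(23) = 23 − 1 = 22.
φ(37) = 37 − 1 = 36.
φ(851) = 22 × 36 = 792.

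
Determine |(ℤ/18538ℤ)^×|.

7920

18538 = 2 · 13 · 23 · 31.
φ(2) = 2 − 1 = 1.
φ(13) = 13 − 1 = 12.
φ(23) = 23 − 1 = 22.
φ(31) = 31 − 1 = 30.
Since φ is multiplicative, φ(18538) = 1 · 12 · 22 · 30 = 7920.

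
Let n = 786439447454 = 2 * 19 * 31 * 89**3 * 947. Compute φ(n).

356080000320

φ(786439447454) = 786439447454 · (1 − 1/2) · (1 − 1/19) · (1 − 1/31) · (1 − 1/89) · (1 − 1/947)
       = 786439447454 · 44953920/99285374 = 356080000320.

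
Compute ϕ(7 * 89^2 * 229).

10714176

φ(7) = 7 − 1 = 6.
φ(89^2) = 89^1·(89−1) = 89·88 = 7832.
φ(229) = 229 − 1 = 228.
φ(12697363) = 6 × 7832 × 228 = 10714176.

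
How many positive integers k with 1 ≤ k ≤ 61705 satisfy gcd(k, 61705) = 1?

Factor 61705: 61705 = 5 × 7 × 41 × 43.
φ(61705) = 61705 · (1 − 1/5) · (1 − 1/7) · (1 − 1/41) · (1 − 1/43)
       = 61705 · 40320/61705 = 40320.

40320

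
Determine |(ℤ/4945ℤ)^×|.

3696

First factor: 4945 = 5 × 23 × 43.
φ(4945) = 4945 · (1 − 1/5) · (1 − 1/23) · (1 − 1/43)
       = 4945 · 3696/4945 = 3696.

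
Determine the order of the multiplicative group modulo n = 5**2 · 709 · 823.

11639520

φ(14587675) = 14587675 · (1 − 1/5) · (1 − 1/709) · (1 − 1/823)
       = 14587675 · 2327904/2917535 = 11639520.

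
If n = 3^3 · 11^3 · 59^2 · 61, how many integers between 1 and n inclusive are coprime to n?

φ(7630898517) = 7630898517 · (1 − 1/3) · (1 − 1/11) · (1 − 1/59) · (1 − 1/61)
       = 7630898517 · 69600/118767 = 4471869600.

4471869600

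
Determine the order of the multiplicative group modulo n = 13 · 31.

φ(403) = 403 · (1 − 1/13) · (1 − 1/31)
       = 403 · 360/403 = 360.

360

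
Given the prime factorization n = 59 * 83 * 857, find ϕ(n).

φ(59) = 59 − 1 = 58.
φ(83) = 83 − 1 = 82.
φ(857) = 857 − 1 = 856.
φ(4196729) = 58 × 82 × 856 = 4071136.

4071136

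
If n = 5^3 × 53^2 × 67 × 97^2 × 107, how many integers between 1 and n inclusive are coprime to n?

17954444851200

φ(5^3) = 5^3 − 5^2 = 125 − 25 = 100.
φ(53^2) = 53^2 − 53^1 = 2809 − 53 = 2756.
φ(67) = 67 − 1 = 66.
φ(97^2) = 97^2 − 97^1 = 9409 − 97 = 9312.
φ(107) = 107 − 1 = 106.
Since φ is multiplicative, φ(23684477111125) = 100 · 2756 · 66 · 9312 · 106 = 17954444851200.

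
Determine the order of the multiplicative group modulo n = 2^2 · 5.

φ(2^2) = 2^1·(2−1) = 2·1 = 2.
φ(5) = 5 − 1 = 4.
Since φ is multiplicative, φ(20) = 2 · 4 = 8.

8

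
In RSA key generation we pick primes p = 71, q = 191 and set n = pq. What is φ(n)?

13300

φ(71) = 71 − 1 = 70.
φ(191) = 191 − 1 = 190.
φ(13561) = 70 × 190 = 13300.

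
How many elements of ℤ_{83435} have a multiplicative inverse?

83435 = 5 × 11 × 37 × 41.
φ(5) = 5 − 1 = 4.
φ(11) = 11 − 1 = 10.
φ(37) = 37 − 1 = 36.
φ(41) = 41 − 1 = 40.
Since φ is multiplicative, φ(83435) = 4 · 10 · 36 · 40 = 57600.

57600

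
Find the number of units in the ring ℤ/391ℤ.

Prime factorization: 391 = 17 × 23.
φ(17) = 17 − 1 = 16.
φ(23) = 23 − 1 = 22.
φ(391) = 16 × 22 = 352.

352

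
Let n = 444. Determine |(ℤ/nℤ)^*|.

144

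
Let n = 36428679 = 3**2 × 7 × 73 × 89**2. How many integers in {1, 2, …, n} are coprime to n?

φ(36428679) = 36428679 · (1 − 1/3) · (1 − 1/7) · (1 − 1/73) · (1 − 1/89)
       = 36428679 · 76032/136437 = 20300544.

20300544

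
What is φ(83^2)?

φ(6889) = 6889 · (1 − 1/83)
       = 6889 · 82/83 = 6806.

6806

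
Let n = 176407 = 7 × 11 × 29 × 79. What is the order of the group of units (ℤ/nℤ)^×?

φ(7) = 7 − 1 = 6.
φ(11) = 11 − 1 = 10.
φ(29) = 29 − 1 = 28.
φ(79) = 79 − 1 = 78.
φ(176407) = 6 × 10 × 28 × 78 = 131040.

131040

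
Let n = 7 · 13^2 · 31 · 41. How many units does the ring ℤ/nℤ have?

φ(7) = 7 − 1 = 6.
φ(13^2) = 13^1·(13−1) = 13·12 = 156.
φ(31) = 31 − 1 = 30.
φ(41) = 41 − 1 = 40.
φ(1503593) = 6 × 156 × 30 × 40 = 1123200.

1123200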